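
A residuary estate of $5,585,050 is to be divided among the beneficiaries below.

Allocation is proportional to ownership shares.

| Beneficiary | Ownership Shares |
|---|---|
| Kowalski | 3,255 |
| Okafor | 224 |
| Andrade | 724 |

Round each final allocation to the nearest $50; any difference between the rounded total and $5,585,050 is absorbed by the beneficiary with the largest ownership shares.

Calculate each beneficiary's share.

Total ownership shares = 3,255 + 224 + 724 = 4,203.
Unrounded shares: Kowalski 4,325,324.23; Okafor 297,656.72; Andrade 962,069.05.
Rounded to nearest $50: Kowalski $4,325,300; Okafor $297,650; Andrade $962,050. Sum = $5,585,000.
Difference $5,585,050 − $5,585,000 = +$50 applied to largest ownership shares (Kowalski): Kowalski becomes $4,325,350.

Kowalski: $4,325,350; Okafor: $297,650; Andrade: $962,050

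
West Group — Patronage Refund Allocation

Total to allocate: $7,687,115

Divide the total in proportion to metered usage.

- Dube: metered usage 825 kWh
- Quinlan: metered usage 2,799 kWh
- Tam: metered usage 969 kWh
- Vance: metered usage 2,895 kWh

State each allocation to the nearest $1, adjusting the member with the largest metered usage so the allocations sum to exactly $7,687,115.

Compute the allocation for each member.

Dube: $846,938; Quinlan: $2,873,429; Tam: $994,767; Vance: $2,971,981

Combined metered usage = 7,488.
Raw shares: Dube 825/7,488 × $7,687,115 = 846,937.75; Quinlan 2,799/7,488 × $7,687,115 = 2,873,428.80; Tam 969/7,488 × $7,687,115 = 994,766.89; Vance 2,895/7,488 × $7,687,115 = 2,971,981.56.
After rounding ($1): Dube $846,938; Quinlan $2,873,429; Tam $994,767; Vance $2,971,982. Sum = $7,687,116.
Difference $7,687,115 − $7,687,116 = −$1 applied to largest metered usage (Vance): Vance becomes $2,971,981.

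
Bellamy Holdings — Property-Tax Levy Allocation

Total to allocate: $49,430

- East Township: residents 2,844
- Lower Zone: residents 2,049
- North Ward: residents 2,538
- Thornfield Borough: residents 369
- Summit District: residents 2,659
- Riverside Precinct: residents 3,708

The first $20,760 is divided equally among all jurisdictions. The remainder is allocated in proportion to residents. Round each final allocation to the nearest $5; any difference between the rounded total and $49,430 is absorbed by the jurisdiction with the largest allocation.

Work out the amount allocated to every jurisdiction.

$20,760 shared equally gives $3,460 per jurisdiction.
Remainder $28,670 by residents (total 14,167): East Township 5,755.45 → $5,755; Lower Zone 4,146.60 → $4,145; North Ward 5,136.19 → $5,135; Thornfield Borough 746.75 → $745; Summit District 5,381.06 → $5,380; Riverside Precinct 7,503.94 → $7,505.
Rounding difference +$5 on remainder applied to Riverside Precinct.
Totals: East Township $3,460 + $5,755 = $9,215; Lower Zone $3,460 + $4,145 = $7,605; North Ward $3,460 + $5,135 = $8,595; Thornfield Borough $3,460 + $745 = $4,205; Summit District $3,460 + $5,380 = $8,840; Riverside Precinct $3,460 + $7,510 = $10,970.

East Township: $9,215; Lower Zone: $7,605; North Ward: $8,595; Thornfield Borough: $4,205; Summit District: $8,840; Riverside Precinct: $10,970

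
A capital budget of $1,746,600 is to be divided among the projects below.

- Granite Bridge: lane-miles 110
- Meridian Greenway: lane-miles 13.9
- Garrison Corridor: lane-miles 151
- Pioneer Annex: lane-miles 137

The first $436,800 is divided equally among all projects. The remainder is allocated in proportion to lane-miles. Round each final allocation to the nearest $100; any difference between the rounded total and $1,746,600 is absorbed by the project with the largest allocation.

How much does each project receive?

Granite Bridge: $459,000 | Meridian Greenway: $153,400 | Garrison Corridor: $589,400 | Pioneer Annex: $544,800

First tranche $436,800 split equally: $109,200 each.
Remainder $1,309,800 by lane-miles (total 411.9): Granite Bridge 349,788.78 → $349,800; Meridian Greenway 44,200.58 → $44,200; Garrison Corridor 480,164.60 → $480,200; Pioneer Annex 435,646.03 → $435,600.
Totals: Granite Bridge $109,200 + $349,800 = $459,000; Meridian Greenway $109,200 + $44,200 = $153,400; Garrison Corridor $109,200 + $480,200 = $589,400; Pioneer Annex $109,200 + $435,600 = $544,800.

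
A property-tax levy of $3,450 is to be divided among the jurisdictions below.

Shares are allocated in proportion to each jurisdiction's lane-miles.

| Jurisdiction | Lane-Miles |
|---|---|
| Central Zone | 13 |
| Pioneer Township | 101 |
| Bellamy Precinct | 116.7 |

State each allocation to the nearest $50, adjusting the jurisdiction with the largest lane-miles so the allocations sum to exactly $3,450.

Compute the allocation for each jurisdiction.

Central Zone: $200 | Pioneer Township: $1,500 | Bellamy Precinct: $1,750

Sum of lane-miles: 13 + 101 + 116.7 = 230.7.
Unrounded shares: Central Zone 194.41; Pioneer Township 1,510.40; Bellamy Precinct 1,745.19.
Rounded to nearest $50: Central Zone $200; Pioneer Township $1,500; Bellamy Precinct $1,750. Sum = $3,450.
No rounding difference to absorb.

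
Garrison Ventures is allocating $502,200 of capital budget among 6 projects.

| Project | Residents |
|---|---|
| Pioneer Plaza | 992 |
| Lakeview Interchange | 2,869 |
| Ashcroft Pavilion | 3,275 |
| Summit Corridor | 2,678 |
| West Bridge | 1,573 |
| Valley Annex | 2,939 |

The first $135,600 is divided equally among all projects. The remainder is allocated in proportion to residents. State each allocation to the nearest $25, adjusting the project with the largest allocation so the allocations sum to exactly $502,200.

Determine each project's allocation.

Pioneer Plaza: $47,975; Lakeview Interchange: $96,025; Ashcroft Pavilion: $106,425; Summit Corridor: $91,125; West Bridge: $62,850; Valley Annex: $97,800

First tranche $135,600 split equally: $22,600 each.
Remainder $366,600 by residents (total 14,326): Pioneer Plaza 25,385.12 → $25,375; Lakeview Interchange 73,417.24 → $73,425; Ashcroft Pavilion 83,806.72 → $83,800; Summit Corridor 68,529.58 → $68,525; West Bridge 40,252.81 → $40,250; Valley Annex 75,208.53 → $75,200.
Rounding difference +$25 on remainder applied to Ashcroft Pavilion.
Totals: Pioneer Plaza $22,600 + $25,375 = $47,975; Lakeview Interchange $22,600 + $73,425 = $96,025; Ashcroft Pavilion $22,600 + $83,825 = $106,425; Summit Corridor $22,600 + $68,525 = $91,125; West Bridge $22,600 + $40,250 = $62,850; Valley Annex $22,600 + $75,200 = $97,800.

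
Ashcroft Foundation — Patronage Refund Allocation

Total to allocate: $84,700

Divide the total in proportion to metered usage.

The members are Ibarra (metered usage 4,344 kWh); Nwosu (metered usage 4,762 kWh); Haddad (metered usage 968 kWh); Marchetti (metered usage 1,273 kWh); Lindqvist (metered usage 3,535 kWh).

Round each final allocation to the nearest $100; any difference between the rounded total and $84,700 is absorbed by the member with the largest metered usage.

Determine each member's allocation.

Total metered usage = 14,882.
Pro-rata amounts: Ibarra 4,344/14,882 × $84,700 = 24,723.61; Nwosu 4,762/14,882 × $84,700 = 27,102.63; Haddad 968/14,882 × $84,700 = 5,509.31; Marchetti 1,273/14,882 × $84,700 = 7,245.20; Lindqvist 3,535/14,882 × $84,700 = 20,119.24.
At nearest $100: Ibarra $24,700; Nwosu $27,100; Haddad $5,500; Marchetti $7,200; Lindqvist $20,100. Sum = $84,600.
Difference $84,700 − $84,600 = +$100 applied to largest metered usage (Nwosu): Nwosu becomes $27,200.

Ibarra: $24,700 | Nwosu: $27,200 | Haddad: $5,500 | Marchetti: $7,200 | Lindqvist: $20,100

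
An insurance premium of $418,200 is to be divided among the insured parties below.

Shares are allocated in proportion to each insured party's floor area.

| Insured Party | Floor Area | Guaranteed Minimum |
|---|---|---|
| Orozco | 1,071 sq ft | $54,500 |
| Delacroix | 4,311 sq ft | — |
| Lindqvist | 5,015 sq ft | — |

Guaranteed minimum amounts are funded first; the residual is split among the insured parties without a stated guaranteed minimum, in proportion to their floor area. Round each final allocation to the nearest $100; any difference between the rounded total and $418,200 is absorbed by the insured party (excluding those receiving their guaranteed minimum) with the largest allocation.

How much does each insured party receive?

Guaranteed amounts: Orozco $54,500. Remaining pool $363,700.
Remaining pool split over remaining floor area 9,326: Delacroix 168,122.53 → $168,100; Lindqvist 195,577.47 → $195,600.

Orozco: $54,500; Delacroix: $168,100; Lindqvist: $195,600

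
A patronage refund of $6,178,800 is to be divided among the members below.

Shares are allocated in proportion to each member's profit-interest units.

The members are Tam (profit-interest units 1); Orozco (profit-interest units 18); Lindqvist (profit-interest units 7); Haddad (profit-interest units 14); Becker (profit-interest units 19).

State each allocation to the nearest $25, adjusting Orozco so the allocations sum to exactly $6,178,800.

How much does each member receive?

Total profit-interest units = 59.
Unrounded shares: Tam 1/59 × $6,178,800 = 104,725.42; Orozco 18/59 × $6,178,800 = 1,885,057.63; Lindqvist 7/59 × $6,178,800 = 733,077.97; Haddad 14/59 × $6,178,800 = 1,466,155.93; Becker 19/59 × $6,178,800 = 1,989,783.05.
After rounding ($25): Tam $104,725; Orozco $1,885,050; Lindqvist $733,075; Haddad $1,466,150; Becker $1,989,775. Sum = $6,178,775.
Difference $6,178,800 − $6,178,775 = +$25 applied to Orozco: Orozco becomes $1,885,075.

Tam: $104,725 | Orozco: $1,885,075 | Lindqvist: $733,075 | Haddad: $1,466,150 | Becker: $1,989,775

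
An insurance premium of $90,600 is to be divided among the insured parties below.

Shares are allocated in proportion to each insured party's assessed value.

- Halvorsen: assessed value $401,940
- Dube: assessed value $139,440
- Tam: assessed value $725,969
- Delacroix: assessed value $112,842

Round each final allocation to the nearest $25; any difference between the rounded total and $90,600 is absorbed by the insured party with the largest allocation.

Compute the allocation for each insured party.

Combined assessed value = 1,380,191.
Proportional shares: Halvorsen 401,940/1,380,191 × $90,600 = 26,384.58; Dube 139,440/1,380,191 × $90,600 = 9,153.27; Tam 725,969/1,380,191 × $90,600 = 47,654.85; Delacroix 112,842/1,380,191 × $90,600 = 7,407.30.
After rounding ($25): Halvorsen $26,375; Dube $9,150; Tam $47,650; Delacroix $7,400. Sum = $90,575.
Difference $90,600 − $90,575 = +$25 applied to largest allocation (Tam): Tam becomes $47,675.

Halvorsen: $26,375 | Dube: $9,150 | Tam: $47,675 | Delacroix: $7,400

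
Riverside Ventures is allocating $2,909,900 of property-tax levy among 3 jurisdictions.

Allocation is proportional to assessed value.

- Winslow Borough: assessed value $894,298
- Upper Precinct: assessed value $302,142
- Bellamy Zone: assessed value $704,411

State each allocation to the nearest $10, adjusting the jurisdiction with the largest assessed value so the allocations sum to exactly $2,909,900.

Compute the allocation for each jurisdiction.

Winslow Borough: $1,369,030 · Upper Precinct: $462,530 · Bellamy Zone: $1,078,340

Assessed value total: 894,298 + 302,142 + 704,411 = 1,900,851.
Unrounded shares: Winslow Borough 1,369,027.74; Upper Precinct 462,531.26; Bellamy Zone 1,078,341.00.
At nearest $10: Winslow Borough $1,369,030; Upper Precinct $462,530; Bellamy Zone $1,078,340. Sum = $2,909,900.
Rounded total matches; no reconciliation needed.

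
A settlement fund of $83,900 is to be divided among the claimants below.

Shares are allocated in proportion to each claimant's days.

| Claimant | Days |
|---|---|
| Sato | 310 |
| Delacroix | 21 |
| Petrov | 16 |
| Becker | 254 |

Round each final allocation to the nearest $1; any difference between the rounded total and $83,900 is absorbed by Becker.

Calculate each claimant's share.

Combined days = 601.
Proportional shares: Sato 310/601 × $83,900 = 43,276.21; Delacroix 21/601 × $83,900 = 2,931.61; Petrov 16/601 × $83,900 = 2,233.61; Becker 254/601 × $83,900 = 35,458.57.
After rounding ($1): Sato $43,276; Delacroix $2,932; Petrov $2,234; Becker $35,459. Sum = $83,901.
Difference $83,900 − $83,901 = −$1 applied to Becker: Becker becomes $35,458.

Sato: $43,276 | Delacroix: $2,932 | Petrov: $2,234 | Becker: $35,458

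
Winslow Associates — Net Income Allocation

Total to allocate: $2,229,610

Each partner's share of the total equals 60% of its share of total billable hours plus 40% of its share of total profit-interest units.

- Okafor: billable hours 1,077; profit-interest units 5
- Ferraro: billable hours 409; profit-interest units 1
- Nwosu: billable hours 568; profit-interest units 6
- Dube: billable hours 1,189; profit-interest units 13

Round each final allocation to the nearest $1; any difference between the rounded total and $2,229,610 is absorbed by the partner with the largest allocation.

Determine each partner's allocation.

Totals — billable hours 3,243, profit-interest units 25.
Combined weights (60% billable hours + 40% profit-interest units): Okafor 0.2793; Ferraro 0.0917; Nwosu 0.2011; Dube 0.4280.
Pro-rata amounts: Okafor 622,640.76; Ferraro 204,389.85; Nwosu 448,347.55; Dube 954,231.83.
After rounding ($1): Okafor $622,641; Ferraro $204,390; Nwosu $448,348; Dube $954,232. Sum = $2,229,611.
Difference $2,229,610 − $2,229,611 = −$1 applied to largest allocation (Dube): Dube becomes $954,231.

Okafor: $622,641; Ferraro: $204,390; Nwosu: $448,348; Dube: $954,231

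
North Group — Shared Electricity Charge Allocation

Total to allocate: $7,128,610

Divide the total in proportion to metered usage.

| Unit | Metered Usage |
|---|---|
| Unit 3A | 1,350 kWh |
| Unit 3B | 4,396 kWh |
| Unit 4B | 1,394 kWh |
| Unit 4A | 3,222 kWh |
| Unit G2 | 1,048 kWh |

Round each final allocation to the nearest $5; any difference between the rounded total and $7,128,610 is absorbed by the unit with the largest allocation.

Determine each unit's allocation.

Combined metered usage = 11,410.
Pro-rata amounts: Unit 3A 1,350/11,410 × $7,128,610 = 843,437.64; Unit 3B 4,396/11,410 × $7,128,610 = 2,746,482.87; Unit 4B 1,394/11,410 × $7,128,610 = 870,927.46; Unit 4A 3,222/11,410 × $7,128,610 = 2,013,004.51; Unit G2 1,048/11,410 × $7,128,610 = 654,757.52.
At nearest $5: Unit 3A $843,440; Unit 3B $2,746,485; Unit 4B $870,925; Unit 4A $2,013,005; Unit G2 $654,760. Sum = $7,128,615.
Difference $7,128,610 − $7,128,615 = −$5 applied to largest allocation (Unit 3B): Unit 3B becomes $2,746,480.

Unit 3A: $843,440 · Unit 3B: $2,746,480 · Unit 4B: $870,925 · Unit 4A: $2,013,005 · Unit G2: $654,760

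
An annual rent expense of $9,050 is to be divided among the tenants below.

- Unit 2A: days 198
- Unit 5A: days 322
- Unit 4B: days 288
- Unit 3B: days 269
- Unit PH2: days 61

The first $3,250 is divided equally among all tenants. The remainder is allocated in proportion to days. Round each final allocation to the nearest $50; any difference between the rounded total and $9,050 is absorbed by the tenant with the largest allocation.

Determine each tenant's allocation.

Unit 2A: $1,650 | Unit 5A: $2,350 | Unit 4B: $2,100 | Unit 3B: $2,000 | Unit PH2: $950

First tranche $3,250 split equally: $650 each.
Remainder $5,800 by days (total 1,138): Unit 2A 1,009.14 → $1,000; Unit 5A 1,641.12 → $1,650; Unit 4B 1,467.84 → $1,450; Unit 3B 1,371.00 → $1,350; Unit PH2 310.90 → $300.
Rounding difference +$50 on remainder applied to Unit 5A.
Totals: Unit 2A $650 + $1,000 = $1,650; Unit 5A $650 + $1,700 = $2,350; Unit 4B $650 + $1,450 = $2,100; Unit 3B $650 + $1,350 = $2,000; Unit PH2 $650 + $300 = $950.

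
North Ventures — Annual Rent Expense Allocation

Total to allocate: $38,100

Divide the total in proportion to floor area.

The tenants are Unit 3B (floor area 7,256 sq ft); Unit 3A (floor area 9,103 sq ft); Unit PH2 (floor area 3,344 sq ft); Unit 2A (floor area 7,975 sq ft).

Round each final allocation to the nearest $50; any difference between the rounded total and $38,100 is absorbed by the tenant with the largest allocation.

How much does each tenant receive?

Combined floor area = 27,678.
Proportional shares: Unit 3B 7,256/27,678 × $38,100 = 9,988.21; Unit 3A 9,103/27,678 × $38,100 = 12,530.69; Unit PH2 3,344/27,678 × $38,100 = 4,603.16; Unit 2A 7,975/27,678 × $38,100 = 10,977.94.
After rounding ($50): Unit 3B $10,000; Unit 3A $12,550; Unit PH2 $4,600; Unit 2A $11,000. Sum = $38,150.
Difference $38,100 − $38,150 = −$50 applied to largest allocation (Unit 3A): Unit 3A becomes $12,500.

Unit 3B: $10,000 | Unit 3A: $12,500 | Unit PH2: $4,600 | Unit 2A: $11,000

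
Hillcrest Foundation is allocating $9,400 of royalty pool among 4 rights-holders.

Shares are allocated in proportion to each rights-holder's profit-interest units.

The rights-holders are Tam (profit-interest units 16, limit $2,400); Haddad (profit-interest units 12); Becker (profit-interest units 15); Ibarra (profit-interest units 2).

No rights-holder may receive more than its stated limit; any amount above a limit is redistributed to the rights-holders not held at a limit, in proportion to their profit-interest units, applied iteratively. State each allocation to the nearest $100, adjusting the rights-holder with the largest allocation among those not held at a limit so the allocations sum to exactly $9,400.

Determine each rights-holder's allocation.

Tam: $2,400 | Haddad: $2,900 | Becker: $3,600 | Ibarra: $500

Profit-interest units total: 45.
Unconstrained shares: Tam 3,342.22; Haddad 2,506.67; Becker 3,133.33; Ibarra 417.78.
Capped: Tam ($2,400); balance $7,000 reallocated over remaining profit-interest units 29.
Shares after redistribution: Haddad 2,896.55 → $2,900; Becker 3,620.69 → $3,600; Ibarra 482.76 → $500.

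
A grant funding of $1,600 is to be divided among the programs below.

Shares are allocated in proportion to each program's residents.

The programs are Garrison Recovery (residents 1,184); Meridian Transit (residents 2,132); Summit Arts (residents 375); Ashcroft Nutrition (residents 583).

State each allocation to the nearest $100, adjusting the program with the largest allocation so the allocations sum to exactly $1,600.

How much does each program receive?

Residents total: 4,274.
Proportional shares: Garrison Recovery 1,184/4,274 × $1,600 = 443.24; Meridian Transit 2,132/4,274 × $1,600 = 798.13; Summit Arts 375/4,274 × $1,600 = 140.38; Ashcroft Nutrition 583/4,274 × $1,600 = 218.25.
Rounded to nearest $100: Garrison Recovery $400; Meridian Transit $800; Summit Arts $100; Ashcroft Nutrition $200. Sum = $1,500.
Difference $1,600 − $1,500 = +$100 applied to largest allocation (Meridian Transit): Meridian Transit becomes $900.

Garrison Recovery: $400; Meridian Transit: $900; Summit Arts: $100; Ashcroft Nutrition: $200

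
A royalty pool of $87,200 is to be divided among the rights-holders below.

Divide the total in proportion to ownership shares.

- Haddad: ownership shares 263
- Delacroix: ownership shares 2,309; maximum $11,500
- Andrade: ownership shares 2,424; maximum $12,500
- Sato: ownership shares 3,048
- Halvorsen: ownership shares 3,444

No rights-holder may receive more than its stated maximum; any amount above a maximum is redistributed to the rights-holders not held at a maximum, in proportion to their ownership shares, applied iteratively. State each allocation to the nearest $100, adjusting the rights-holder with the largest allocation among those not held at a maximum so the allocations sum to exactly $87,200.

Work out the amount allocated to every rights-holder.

Total ownership shares = 11,488.
Pro-rata shares before constraints: Haddad 1,996.31; Delacroix 17,526.53; Andrade 18,399.44; Sato 23,135.93; Halvorsen 26,141.78.
Cap binds for Delacroix ($11,500), Andrade ($12,500); remaining pool $63,200 reallocated over remaining ownership shares 6,755.
Remaining shares: Haddad 2,460.64 → $2,500; Sato 28,517.19 → $28,500; Halvorsen 32,222.18 → $32,200.

Haddad: $2,500 | Delacroix: $11,500 | Andrade: $12,500 | Sato: $28,500 | Halvorsen: $32,200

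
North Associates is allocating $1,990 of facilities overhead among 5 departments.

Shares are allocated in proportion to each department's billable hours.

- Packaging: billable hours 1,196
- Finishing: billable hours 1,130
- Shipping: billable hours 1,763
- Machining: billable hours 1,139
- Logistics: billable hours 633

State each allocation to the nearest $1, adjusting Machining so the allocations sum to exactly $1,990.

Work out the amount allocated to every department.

Packaging: $406 | Finishing: $384 | Shipping: $599 | Machining: $386 | Logistics: $215

Billable hours total: 5,861.
Proportional shares: Packaging 1,196/5,861 × $1,990 = 406.08; Finishing 1,130/5,861 × $1,990 = 383.67; Shipping 1,763/5,861 × $1,990 = 598.60; Machining 1,139/5,861 × $1,990 = 386.73; Logistics 633/5,861 × $1,990 = 214.92.
After rounding ($1): Packaging $406; Finishing $384; Shipping $599; Machining $387; Logistics $215. Sum = $1,991.
Difference $1,990 − $1,991 = −$1 applied to Machining: Machining becomes $386.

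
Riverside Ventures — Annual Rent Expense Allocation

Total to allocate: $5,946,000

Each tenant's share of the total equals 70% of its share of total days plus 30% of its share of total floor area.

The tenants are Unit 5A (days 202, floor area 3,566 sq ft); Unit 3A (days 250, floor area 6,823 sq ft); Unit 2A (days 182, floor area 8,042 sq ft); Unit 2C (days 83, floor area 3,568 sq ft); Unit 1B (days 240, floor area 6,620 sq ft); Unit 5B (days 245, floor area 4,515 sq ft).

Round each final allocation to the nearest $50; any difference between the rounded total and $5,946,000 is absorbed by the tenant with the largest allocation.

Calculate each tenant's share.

Unit 5A: $891,450 | Unit 3A: $1,233,000 | Unit 2A: $1,063,150 | Unit 2C: $479,500 | Unit 1B: $1,187,450 | Unit 5B: $1,091,450

Totals — days 1,202, floor area 33,134.
Composite weights (70% days + 30% floor area): Unit 5A 0.1499; Unit 3A 0.2074; Unit 2A 0.1788; Unit 2C 0.0806; Unit 1B 0.1997; Unit 5B 0.1836.
Unrounded shares: Unit 5A 891,450.17; Unit 3A 1,233,004.81; Unit 2A 1,063,165.26; Unit 2C 479,493.12; Unit 1B 1,187,448.82; Unit 5B 1,091,437.82.
At nearest $50: Unit 5A $891,450; Unit 3A $1,233,000; Unit 2A $1,063,150; Unit 2C $479,500; Unit 1B $1,187,450; Unit 5B $1,091,450. Sum = $5,946,000.
Rounded total matches; no reconciliation needed.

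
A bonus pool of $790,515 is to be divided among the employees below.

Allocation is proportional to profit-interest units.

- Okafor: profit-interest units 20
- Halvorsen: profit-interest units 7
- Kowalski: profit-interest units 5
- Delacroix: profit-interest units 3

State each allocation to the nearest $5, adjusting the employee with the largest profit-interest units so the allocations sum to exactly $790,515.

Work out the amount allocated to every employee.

Total profit-interest units = 35.
Pro-rata amounts: Okafor 20/35 × $790,515 = 451,722.86; Halvorsen 7/35 × $790,515 = 158,103.00; Kowalski 5/35 × $790,515 = 112,930.71; Delacroix 3/35 × $790,515 = 67,758.43.
After rounding ($5): Okafor $451,725; Halvorsen $158,105; Kowalski $112,930; Delacroix $67,760. Sum = $790,520.
Difference $790,515 − $790,520 = −$5 applied to largest profit-interest units (Okafor): Okafor becomes $451,720.

Okafor: $451,720 · Halvorsen: $158,105 · Kowalski: $112,930 · Delacroix: $67,760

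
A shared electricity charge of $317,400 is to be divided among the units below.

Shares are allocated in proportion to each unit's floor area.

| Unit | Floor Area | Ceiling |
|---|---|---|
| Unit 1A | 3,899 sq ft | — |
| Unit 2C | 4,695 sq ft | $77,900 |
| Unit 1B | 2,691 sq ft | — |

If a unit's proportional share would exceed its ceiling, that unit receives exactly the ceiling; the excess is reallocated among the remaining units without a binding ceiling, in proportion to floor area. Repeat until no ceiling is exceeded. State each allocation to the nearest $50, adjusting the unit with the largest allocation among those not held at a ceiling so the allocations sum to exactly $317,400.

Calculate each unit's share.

Unit 1A: $141,700; Unit 2C: $77,900; Unit 1B: $97,800

Floor area total: 11,285.
Proportional shares (ignoring caps): Unit 1A 109,662.61; Unit 2C 132,050.78; Unit 1B 75,686.61.
Capped: Unit 2C ($77,900); balance $239,500 reallocated over remaining floor area 6,590.
Redistributed shares: Unit 1A 141,701.14 → $141,700; Unit 1B 97,798.86 → $97,800.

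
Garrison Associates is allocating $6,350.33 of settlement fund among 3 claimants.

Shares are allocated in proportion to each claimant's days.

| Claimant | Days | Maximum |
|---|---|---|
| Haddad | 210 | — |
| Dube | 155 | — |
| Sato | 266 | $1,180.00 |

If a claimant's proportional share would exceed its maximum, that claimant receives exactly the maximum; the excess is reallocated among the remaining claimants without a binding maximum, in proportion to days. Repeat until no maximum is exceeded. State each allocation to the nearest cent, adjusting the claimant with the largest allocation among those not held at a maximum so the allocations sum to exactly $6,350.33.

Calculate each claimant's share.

Total days = 631.
Pro-rata shares before constraints: Haddad 2,113.4220; Dube 1,559.9067; Sato 2,677.0012.
Held at cap: Sato ($1,180.00); balance $5,170.33 reallocated over remaining days 365.
Shares after redistribution: Haddad 2,974.7104 → $2,974.71; Dube 2,195.6196 → $2,195.62.

Haddad: $2,974.71; Dube: $2,195.62; Sato: $1,180.00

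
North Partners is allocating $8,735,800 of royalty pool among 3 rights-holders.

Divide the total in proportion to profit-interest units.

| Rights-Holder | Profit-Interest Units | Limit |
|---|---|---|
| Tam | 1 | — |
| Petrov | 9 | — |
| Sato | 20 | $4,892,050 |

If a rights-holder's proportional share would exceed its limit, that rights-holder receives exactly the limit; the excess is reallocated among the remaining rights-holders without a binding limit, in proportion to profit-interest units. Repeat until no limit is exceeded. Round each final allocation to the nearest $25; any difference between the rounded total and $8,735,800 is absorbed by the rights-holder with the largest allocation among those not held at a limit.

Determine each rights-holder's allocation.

Sum of profit-interest units: 30.
Proportional shares (ignoring caps): Tam 291,193.33; Petrov 2,620,740.00; Sato 5,823,866.67.
Capped: Sato ($4,892,050); balance $3,843,750 reallocated over remaining profit-interest units 10.
Redistributed shares: Tam 384,375.00 → $384,375; Petrov 3,459,375.00 → $3,459,375.

Tam: $384,375; Petrov: $3,459,375; Sato: $4,892,050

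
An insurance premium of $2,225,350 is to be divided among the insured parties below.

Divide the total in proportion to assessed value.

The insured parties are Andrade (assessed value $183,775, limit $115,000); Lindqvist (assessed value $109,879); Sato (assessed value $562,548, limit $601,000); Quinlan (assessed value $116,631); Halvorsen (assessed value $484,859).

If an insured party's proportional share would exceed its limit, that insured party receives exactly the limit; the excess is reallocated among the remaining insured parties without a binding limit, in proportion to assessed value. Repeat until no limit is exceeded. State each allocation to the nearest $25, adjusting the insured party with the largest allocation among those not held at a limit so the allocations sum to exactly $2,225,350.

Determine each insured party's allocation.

Andrade: $115,000 | Lindqvist: $233,125 | Sato: $601,000 | Quinlan: $247,450 | Halvorsen: $1,028,775

Total assessed value = 1,457,692.
Proportional shares (ignoring caps): Andrade 280,555.63; Lindqvist 167,744.10; Sato 858,800.21; Quinlan 178,051.88; Halvorsen 740,198.19.
Capped: Andrade ($115,000), Sato ($601,000); balance $1,509,350 reallocated over remaining assessed value 711,369.
Remaining shares: Lindqvist 233,136.20 → $233,125; Quinlan 247,462.29 → $247,450; Halvorsen 1,028,751.51 → $1,028,750.
Rounding difference +$25 applied to Halvorsen → $1,028,775.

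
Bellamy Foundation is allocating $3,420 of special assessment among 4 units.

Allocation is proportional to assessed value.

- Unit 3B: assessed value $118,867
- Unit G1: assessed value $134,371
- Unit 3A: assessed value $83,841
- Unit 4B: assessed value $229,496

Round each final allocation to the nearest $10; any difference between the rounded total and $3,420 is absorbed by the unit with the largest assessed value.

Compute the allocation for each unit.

Unit 3B: $720 · Unit G1: $810 · Unit 3A: $510 · Unit 4B: $1,380

Combined assessed value = 566,575.
Unrounded shares: Unit 3B 118,867/566,575 × $3,420 = 717.51; Unit G1 134,371/566,575 × $3,420 = 811.10; Unit 3A 83,841/566,575 × $3,420 = 506.09; Unit 4B 229,496/566,575 × $3,420 = 1,385.30.
Rounded to nearest $10: Unit 3B $720; Unit G1 $810; Unit 3A $510; Unit 4B $1,390. Sum = $3,430.
Difference $3,420 − $3,430 = −$10 applied to largest assessed value (Unit 4B): Unit 4B becomes $1,380.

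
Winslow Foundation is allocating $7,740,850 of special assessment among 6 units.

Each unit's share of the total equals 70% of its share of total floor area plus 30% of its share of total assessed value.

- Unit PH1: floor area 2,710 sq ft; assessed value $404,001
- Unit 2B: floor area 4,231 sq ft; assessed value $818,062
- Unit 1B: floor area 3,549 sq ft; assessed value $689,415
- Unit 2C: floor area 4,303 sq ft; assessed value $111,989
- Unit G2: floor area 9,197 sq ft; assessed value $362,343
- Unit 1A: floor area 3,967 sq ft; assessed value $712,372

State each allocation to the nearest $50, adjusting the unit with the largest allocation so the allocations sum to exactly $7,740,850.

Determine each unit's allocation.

Unit PH1: $828,050; Unit 2B: $1,433,250; Unit 1B: $1,204,600; Unit 2C: $917,950; Unit G2: $2,054,150; Unit 1A: $1,302,850

Floor area total 27,957; assessed value total 3,098,182.
Composite weights (70% floor area + 30% assessed value): Unit PH1 0.1070; Unit 2B 0.1852; Unit 1B 0.1556; Unit 2C 0.1186; Unit G2 0.2654; Unit 1A 0.1683.
Unrounded shares: Unit PH1 828,069.82; Unit 2B 1,433,229.49; Unit 1B 1,204,617.11; Unit 2C 917,944.54; Unit G2 2,054,148.11; Unit 1A 1,302,840.93.
After rounding ($50): Unit PH1 $828,050; Unit 2B $1,433,250; Unit 1B $1,204,600; Unit 2C $917,950; Unit G2 $2,054,150; Unit 1A $1,302,850. Sum = $7,740,850.
Rounded total matches; no reconciliation needed.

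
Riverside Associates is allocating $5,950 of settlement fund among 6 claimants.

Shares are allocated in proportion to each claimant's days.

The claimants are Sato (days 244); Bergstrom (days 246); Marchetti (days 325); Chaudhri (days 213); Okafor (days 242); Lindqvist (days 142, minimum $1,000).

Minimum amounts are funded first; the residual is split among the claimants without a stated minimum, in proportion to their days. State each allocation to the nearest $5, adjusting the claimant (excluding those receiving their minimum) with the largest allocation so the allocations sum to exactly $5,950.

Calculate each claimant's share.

Sato: $950; Bergstrom: $960; Marchetti: $1,265; Chaudhri: $830; Okafor: $945; Lindqvist: $1,000

Minimums first: Lindqvist $1,000. Residual $4,950.
Residual split over remaining days 1,270: Sato 951.02 → $950; Bergstrom 958.82 → $960; Marchetti 1,266.73 → $1,265; Chaudhri 830.20 → $830; Okafor 943.23 → $945.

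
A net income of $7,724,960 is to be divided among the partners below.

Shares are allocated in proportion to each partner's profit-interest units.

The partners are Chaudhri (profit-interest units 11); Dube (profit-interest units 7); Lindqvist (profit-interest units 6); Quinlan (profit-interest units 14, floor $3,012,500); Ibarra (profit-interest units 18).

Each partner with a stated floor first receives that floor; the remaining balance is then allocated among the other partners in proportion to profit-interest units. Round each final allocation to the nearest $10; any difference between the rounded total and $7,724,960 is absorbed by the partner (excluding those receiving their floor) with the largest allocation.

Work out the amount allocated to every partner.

Chaudhri: $1,234,220; Dube: $785,410; Lindqvist: $673,210; Quinlan: $3,012,500; Ibarra: $2,019,620

Guaranteed amounts: Quinlan $3,012,500. Residual $4,712,460.
Residual split over remaining profit-interest units 42: Chaudhri 1,234,215.71 → $1,234,220; Dube 785,410.00 → $785,410; Lindqvist 673,208.57 → $673,210; Ibarra 2,019,625.71 → $2,019,630.
Rounding difference −$10 applied to Ibarra → $2,019,620.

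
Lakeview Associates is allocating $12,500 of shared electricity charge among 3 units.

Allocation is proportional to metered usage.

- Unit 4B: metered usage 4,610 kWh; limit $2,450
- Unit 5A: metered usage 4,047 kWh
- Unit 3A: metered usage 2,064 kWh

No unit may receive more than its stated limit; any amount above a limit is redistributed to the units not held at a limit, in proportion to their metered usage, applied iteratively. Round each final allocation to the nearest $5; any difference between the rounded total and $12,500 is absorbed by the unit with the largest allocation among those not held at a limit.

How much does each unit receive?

Unit 4B: $2,450 | Unit 5A: $6,655 | Unit 3A: $3,395

Combined metered usage = 10,721.
Unconstrained shares: Unit 4B 5,374.97; Unit 5A 4,718.54; Unit 3A 2,406.49.
Cap binds for Unit 4B ($2,450); balance $10,050 reallocated over remaining metered usage 6,111.
Remaining shares: Unit 5A 6,655.60 → $6,655; Unit 3A 3,394.40 → $3,395.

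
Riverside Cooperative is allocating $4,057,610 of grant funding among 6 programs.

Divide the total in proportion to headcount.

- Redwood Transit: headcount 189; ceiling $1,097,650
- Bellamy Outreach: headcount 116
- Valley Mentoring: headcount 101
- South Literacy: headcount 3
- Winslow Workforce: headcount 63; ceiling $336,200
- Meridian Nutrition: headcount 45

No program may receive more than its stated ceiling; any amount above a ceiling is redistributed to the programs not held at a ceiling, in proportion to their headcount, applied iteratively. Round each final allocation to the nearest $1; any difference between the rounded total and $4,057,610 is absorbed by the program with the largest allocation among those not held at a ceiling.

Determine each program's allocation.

Combined headcount = 517.
Proportional shares (ignoring caps): Redwood Transit 1,483,342.92; Bellamy Outreach 910,411.53; Valley Mentoring 792,685.90; South Literacy 23,545.13; Winslow Workforce 494,447.64; Meridian Nutrition 353,176.89.
Capped: Redwood Transit ($1,097,650), Winslow Workforce ($336,200); residual $2,623,760 reallocated over remaining headcount 265.
Redistributed shares: Bellamy Outreach 1,148,513.81 → $1,148,514; Valley Mentoring 999,999.09 → $999,999; South Literacy 29,702.94 → $29,703; Meridian Nutrition 445,544.15 → $445,544.

Redwood Transit: $1,097,650; Bellamy Outreach: $1,148,514; Valley Mentoring: $999,999; South Literacy: $29,703; Winslow Workforce: $336,200; Meridian Nutrition: $445,544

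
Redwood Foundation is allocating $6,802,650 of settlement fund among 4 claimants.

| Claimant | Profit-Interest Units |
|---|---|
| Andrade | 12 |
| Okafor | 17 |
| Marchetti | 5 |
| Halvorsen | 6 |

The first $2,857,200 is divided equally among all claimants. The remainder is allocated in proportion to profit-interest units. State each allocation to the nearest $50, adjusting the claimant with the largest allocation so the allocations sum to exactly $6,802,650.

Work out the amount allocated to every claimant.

First tranche $2,857,200 split equally: $714,300 each.
Remainder $3,945,450 by profit-interest units (total 40): Andrade 1,183,635.00 → $1,183,650; Okafor 1,676,816.25 → $1,676,800; Marchetti 493,181.25 → $493,200; Halvorsen 591,817.50 → $591,800.
Totals: Andrade $714,300 + $1,183,650 = $1,897,950; Okafor $714,300 + $1,676,800 = $2,391,100; Marchetti $714,300 + $493,200 = $1,207,500; Halvorsen $714,300 + $591,800 = $1,306,100.

Andrade: $1,897,950 · Okafor: $2,391,100 · Marchetti: $1,207,500 · Halvorsen: $1,306,100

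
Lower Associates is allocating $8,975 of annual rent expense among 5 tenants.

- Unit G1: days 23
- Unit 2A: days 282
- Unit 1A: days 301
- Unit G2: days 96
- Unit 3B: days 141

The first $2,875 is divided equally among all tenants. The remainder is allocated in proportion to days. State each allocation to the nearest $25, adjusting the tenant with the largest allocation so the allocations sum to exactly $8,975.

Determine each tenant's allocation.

Unit G1: $750 | Unit 2A: $2,625 | Unit 1A: $2,725 | Unit G2: $1,275 | Unit 3B: $1,600

$2,875 shared equally gives $575 per tenant.
Remainder $6,100 by days (total 843): Unit G1 166.43 → $175; Unit 2A 2,040.57 → $2,050; Unit 1A 2,178.05 → $2,175; Unit G2 694.66 → $700; Unit 3B 1,020.28 → $1,025.
Rounding difference −$25 on remainder applied to Unit 1A.
Totals: Unit G1 $575 + $175 = $750; Unit 2A $575 + $2,050 = $2,625; Unit 1A $575 + $2,150 = $2,725; Unit G2 $575 + $700 = $1,275; Unit 3B $575 + $1,025 = $1,600.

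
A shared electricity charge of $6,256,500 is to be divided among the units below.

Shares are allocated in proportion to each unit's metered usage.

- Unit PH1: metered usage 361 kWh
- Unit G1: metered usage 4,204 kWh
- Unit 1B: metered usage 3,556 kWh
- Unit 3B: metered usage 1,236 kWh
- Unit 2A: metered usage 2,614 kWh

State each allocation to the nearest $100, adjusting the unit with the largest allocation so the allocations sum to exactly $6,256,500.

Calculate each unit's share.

Combined metered usage = 11,971.
Proportional shares: Unit PH1 361/11,971 × $6,256,500 = 188,672.33; Unit G1 4,204/11,971 × $6,256,500 = 2,197,170.33; Unit 1B 3,556/11,971 × $6,256,500 = 1,858,500.88; Unit 3B 1,236/11,971 × $6,256,500 = 645,980.62; Unit 2A 2,614/11,971 × $6,256,500 = 1,366,175.84.
After rounding ($100): Unit PH1 $188,700; Unit G1 $2,197,200; Unit 1B $1,858,500; Unit 3B $646,000; Unit 2A $1,366,200. Sum = $6,256,600.
Difference $6,256,500 − $6,256,600 = −$100 applied to largest allocation (Unit G1): Unit G1 becomes $2,197,100.

Unit PH1: $188,700; Unit G1: $2,197,100; Unit 1B: $1,858,500; Unit 3B: $646,000; Unit 2A: $1,366,200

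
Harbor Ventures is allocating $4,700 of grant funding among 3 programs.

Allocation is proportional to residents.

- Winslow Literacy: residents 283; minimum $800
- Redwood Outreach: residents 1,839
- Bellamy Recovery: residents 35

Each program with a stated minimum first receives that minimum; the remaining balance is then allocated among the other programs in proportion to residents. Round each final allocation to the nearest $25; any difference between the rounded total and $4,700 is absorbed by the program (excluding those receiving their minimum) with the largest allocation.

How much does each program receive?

Winslow Literacy: $800 | Redwood Outreach: $3,825 | Bellamy Recovery: $75

Fund the minimums — Winslow Literacy $800. Balance $3,900.
Balance split over remaining residents 1,874: Redwood Outreach 3,827.16 → $3,825; Bellamy Recovery 72.84 → $75.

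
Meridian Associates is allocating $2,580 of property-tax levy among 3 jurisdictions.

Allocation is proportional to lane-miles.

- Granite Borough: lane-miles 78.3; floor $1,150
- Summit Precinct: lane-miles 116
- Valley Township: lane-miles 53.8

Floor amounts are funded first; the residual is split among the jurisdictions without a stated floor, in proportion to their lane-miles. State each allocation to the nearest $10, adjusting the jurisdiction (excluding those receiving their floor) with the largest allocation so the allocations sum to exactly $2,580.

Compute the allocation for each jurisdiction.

Guaranteed amounts: Granite Borough $1,150. Balance $1,430.
Balance split over remaining lane-miles 169.8: Summit Precinct 976.91 → $980; Valley Township 453.09 → $450.

Granite Borough: $1,150; Summit Precinct: $980; Valley Township: $450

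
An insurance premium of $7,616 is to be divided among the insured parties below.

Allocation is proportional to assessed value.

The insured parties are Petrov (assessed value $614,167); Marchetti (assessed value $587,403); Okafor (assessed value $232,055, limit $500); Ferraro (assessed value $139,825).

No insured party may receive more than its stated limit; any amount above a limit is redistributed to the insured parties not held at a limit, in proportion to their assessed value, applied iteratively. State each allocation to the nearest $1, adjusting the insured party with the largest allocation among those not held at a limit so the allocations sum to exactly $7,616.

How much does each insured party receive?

Sum of assessed value: 1,573,450.
Unconstrained shares: Petrov 2,972.76; Marchetti 2,843.22; Okafor 1,123.22; Ferraro 676.80.
Held at cap: Okafor ($500); residual $7,116 reallocated over remaining assessed value 1,341,395.
Redistributed shares: Petrov 3,258.11 → $3,258; Marchetti 3,116.13 → $3,116; Ferraro 741.76 → $742.

Petrov: $3,258 | Marchetti: $3,116 | Okafor: $500 | Ferraro: $742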